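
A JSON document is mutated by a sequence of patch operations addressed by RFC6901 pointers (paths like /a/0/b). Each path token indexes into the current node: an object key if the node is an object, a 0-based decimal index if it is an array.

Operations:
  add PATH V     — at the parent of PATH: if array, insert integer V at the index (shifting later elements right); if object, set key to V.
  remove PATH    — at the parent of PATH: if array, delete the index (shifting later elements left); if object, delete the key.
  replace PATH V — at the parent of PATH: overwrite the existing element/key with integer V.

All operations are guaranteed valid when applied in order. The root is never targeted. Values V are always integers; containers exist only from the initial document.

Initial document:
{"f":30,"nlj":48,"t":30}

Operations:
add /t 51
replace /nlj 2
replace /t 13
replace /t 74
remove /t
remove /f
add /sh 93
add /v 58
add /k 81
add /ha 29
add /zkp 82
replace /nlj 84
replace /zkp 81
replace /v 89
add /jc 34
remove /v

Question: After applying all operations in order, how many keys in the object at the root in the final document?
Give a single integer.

After op 1 (add /t 51): {"f":30,"nlj":48,"t":51}
After op 2 (replace /nlj 2): {"f":30,"nlj":2,"t":51}
After op 3 (replace /t 13): {"f":30,"nlj":2,"t":13}
After op 4 (replace /t 74): {"f":30,"nlj":2,"t":74}
After op 5 (remove /t): {"f":30,"nlj":2}
After op 6 (remove /f): {"nlj":2}
After op 7 (add /sh 93): {"nlj":2,"sh":93}
After op 8 (add /v 58): {"nlj":2,"sh":93,"v":58}
After op 9 (add /k 81): {"k":81,"nlj":2,"sh":93,"v":58}
After op 10 (add /ha 29): {"ha":29,"k":81,"nlj":2,"sh":93,"v":58}
After op 11 (add /zkp 82): {"ha":29,"k":81,"nlj":2,"sh":93,"v":58,"zkp":82}
After op 12 (replace /nlj 84): {"ha":29,"k":81,"nlj":84,"sh":93,"v":58,"zkp":82}
After op 13 (replace /zkp 81): {"ha":29,"k":81,"nlj":84,"sh":93,"v":58,"zkp":81}
After op 14 (replace /v 89): {"ha":29,"k":81,"nlj":84,"sh":93,"v":89,"zkp":81}
After op 15 (add /jc 34): {"ha":29,"jc":34,"k":81,"nlj":84,"sh":93,"v":89,"zkp":81}
After op 16 (remove /v): {"ha":29,"jc":34,"k":81,"nlj":84,"sh":93,"zkp":81}
Size at the root: 6

Answer: 6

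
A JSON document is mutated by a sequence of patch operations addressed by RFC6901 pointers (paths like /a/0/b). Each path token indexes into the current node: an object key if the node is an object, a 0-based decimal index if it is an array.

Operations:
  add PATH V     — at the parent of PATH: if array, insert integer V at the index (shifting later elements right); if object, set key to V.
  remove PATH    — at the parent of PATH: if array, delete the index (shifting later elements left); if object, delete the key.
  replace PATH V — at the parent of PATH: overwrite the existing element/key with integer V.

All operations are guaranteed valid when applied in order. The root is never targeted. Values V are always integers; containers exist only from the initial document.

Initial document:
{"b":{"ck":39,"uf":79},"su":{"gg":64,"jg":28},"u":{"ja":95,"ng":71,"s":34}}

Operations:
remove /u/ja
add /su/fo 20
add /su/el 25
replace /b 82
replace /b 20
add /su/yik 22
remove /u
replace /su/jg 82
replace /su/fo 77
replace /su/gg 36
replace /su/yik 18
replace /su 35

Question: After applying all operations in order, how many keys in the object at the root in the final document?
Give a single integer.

Answer: 2

Derivation:
After op 1 (remove /u/ja): {"b":{"ck":39,"uf":79},"su":{"gg":64,"jg":28},"u":{"ng":71,"s":34}}
After op 2 (add /su/fo 20): {"b":{"ck":39,"uf":79},"su":{"fo":20,"gg":64,"jg":28},"u":{"ng":71,"s":34}}
After op 3 (add /su/el 25): {"b":{"ck":39,"uf":79},"su":{"el":25,"fo":20,"gg":64,"jg":28},"u":{"ng":71,"s":34}}
After op 4 (replace /b 82): {"b":82,"su":{"el":25,"fo":20,"gg":64,"jg":28},"u":{"ng":71,"s":34}}
After op 5 (replace /b 20): {"b":20,"su":{"el":25,"fo":20,"gg":64,"jg":28},"u":{"ng":71,"s":34}}
After op 6 (add /su/yik 22): {"b":20,"su":{"el":25,"fo":20,"gg":64,"jg":28,"yik":22},"u":{"ng":71,"s":34}}
After op 7 (remove /u): {"b":20,"su":{"el":25,"fo":20,"gg":64,"jg":28,"yik":22}}
After op 8 (replace /su/jg 82): {"b":20,"su":{"el":25,"fo":20,"gg":64,"jg":82,"yik":22}}
After op 9 (replace /su/fo 77): {"b":20,"su":{"el":25,"fo":77,"gg":64,"jg":82,"yik":22}}
After op 10 (replace /su/gg 36): {"b":20,"su":{"el":25,"fo":77,"gg":36,"jg":82,"yik":22}}
After op 11 (replace /su/yik 18): {"b":20,"su":{"el":25,"fo":77,"gg":36,"jg":82,"yik":18}}
After op 12 (replace /su 35): {"b":20,"su":35}
Size at the root: 2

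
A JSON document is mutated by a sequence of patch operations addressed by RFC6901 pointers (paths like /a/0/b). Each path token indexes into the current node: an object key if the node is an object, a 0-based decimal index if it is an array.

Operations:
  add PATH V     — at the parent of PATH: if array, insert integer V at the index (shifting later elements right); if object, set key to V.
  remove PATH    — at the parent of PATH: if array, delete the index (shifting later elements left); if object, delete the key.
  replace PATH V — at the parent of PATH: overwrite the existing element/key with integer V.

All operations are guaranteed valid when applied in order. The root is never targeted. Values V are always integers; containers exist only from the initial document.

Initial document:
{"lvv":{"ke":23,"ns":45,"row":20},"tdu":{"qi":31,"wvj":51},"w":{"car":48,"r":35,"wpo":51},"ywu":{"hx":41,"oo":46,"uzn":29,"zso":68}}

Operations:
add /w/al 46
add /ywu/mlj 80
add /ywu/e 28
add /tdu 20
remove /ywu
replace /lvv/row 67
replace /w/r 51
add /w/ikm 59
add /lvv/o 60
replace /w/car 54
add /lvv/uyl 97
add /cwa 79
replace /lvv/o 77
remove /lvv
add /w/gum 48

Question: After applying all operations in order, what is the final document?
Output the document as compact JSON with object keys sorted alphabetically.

After op 1 (add /w/al 46): {"lvv":{"ke":23,"ns":45,"row":20},"tdu":{"qi":31,"wvj":51},"w":{"al":46,"car":48,"r":35,"wpo":51},"ywu":{"hx":41,"oo":46,"uzn":29,"zso":68}}
After op 2 (add /ywu/mlj 80): {"lvv":{"ke":23,"ns":45,"row":20},"tdu":{"qi":31,"wvj":51},"w":{"al":46,"car":48,"r":35,"wpo":51},"ywu":{"hx":41,"mlj":80,"oo":46,"uzn":29,"zso":68}}
After op 3 (add /ywu/e 28): {"lvv":{"ke":23,"ns":45,"row":20},"tdu":{"qi":31,"wvj":51},"w":{"al":46,"car":48,"r":35,"wpo":51},"ywu":{"e":28,"hx":41,"mlj":80,"oo":46,"uzn":29,"zso":68}}
After op 4 (add /tdu 20): {"lvv":{"ke":23,"ns":45,"row":20},"tdu":20,"w":{"al":46,"car":48,"r":35,"wpo":51},"ywu":{"e":28,"hx":41,"mlj":80,"oo":46,"uzn":29,"zso":68}}
After op 5 (remove /ywu): {"lvv":{"ke":23,"ns":45,"row":20},"tdu":20,"w":{"al":46,"car":48,"r":35,"wpo":51}}
After op 6 (replace /lvv/row 67): {"lvv":{"ke":23,"ns":45,"row":67},"tdu":20,"w":{"al":46,"car":48,"r":35,"wpo":51}}
After op 7 (replace /w/r 51): {"lvv":{"ke":23,"ns":45,"row":67},"tdu":20,"w":{"al":46,"car":48,"r":51,"wpo":51}}
After op 8 (add /w/ikm 59): {"lvv":{"ke":23,"ns":45,"row":67},"tdu":20,"w":{"al":46,"car":48,"ikm":59,"r":51,"wpo":51}}
After op 9 (add /lvv/o 60): {"lvv":{"ke":23,"ns":45,"o":60,"row":67},"tdu":20,"w":{"al":46,"car":48,"ikm":59,"r":51,"wpo":51}}
After op 10 (replace /w/car 54): {"lvv":{"ke":23,"ns":45,"o":60,"row":67},"tdu":20,"w":{"al":46,"car":54,"ikm":59,"r":51,"wpo":51}}
After op 11 (add /lvv/uyl 97): {"lvv":{"ke":23,"ns":45,"o":60,"row":67,"uyl":97},"tdu":20,"w":{"al":46,"car":54,"ikm":59,"r":51,"wpo":51}}
After op 12 (add /cwa 79): {"cwa":79,"lvv":{"ke":23,"ns":45,"o":60,"row":67,"uyl":97},"tdu":20,"w":{"al":46,"car":54,"ikm":59,"r":51,"wpo":51}}
After op 13 (replace /lvv/o 77): {"cwa":79,"lvv":{"ke":23,"ns":45,"o":77,"row":67,"uyl":97},"tdu":20,"w":{"al":46,"car":54,"ikm":59,"r":51,"wpo":51}}
After op 14 (remove /lvv): {"cwa":79,"tdu":20,"w":{"al":46,"car":54,"ikm":59,"r":51,"wpo":51}}
After op 15 (add /w/gum 48): {"cwa":79,"tdu":20,"w":{"al":46,"car":54,"gum":48,"ikm":59,"r":51,"wpo":51}}

Answer: {"cwa":79,"tdu":20,"w":{"al":46,"car":54,"gum":48,"ikm":59,"r":51,"wpo":51}}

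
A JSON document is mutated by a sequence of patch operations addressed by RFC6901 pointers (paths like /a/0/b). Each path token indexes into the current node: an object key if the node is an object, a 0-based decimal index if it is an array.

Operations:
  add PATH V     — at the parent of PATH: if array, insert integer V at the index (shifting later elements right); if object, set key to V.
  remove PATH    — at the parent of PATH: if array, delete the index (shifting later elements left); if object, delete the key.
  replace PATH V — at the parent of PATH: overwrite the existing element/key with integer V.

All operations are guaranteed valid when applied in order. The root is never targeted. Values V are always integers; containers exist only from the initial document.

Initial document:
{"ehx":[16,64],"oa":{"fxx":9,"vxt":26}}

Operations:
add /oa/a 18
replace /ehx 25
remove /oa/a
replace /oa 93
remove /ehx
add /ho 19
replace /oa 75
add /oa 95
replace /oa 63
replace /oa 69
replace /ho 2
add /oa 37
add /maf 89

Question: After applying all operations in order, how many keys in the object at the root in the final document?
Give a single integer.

After op 1 (add /oa/a 18): {"ehx":[16,64],"oa":{"a":18,"fxx":9,"vxt":26}}
After op 2 (replace /ehx 25): {"ehx":25,"oa":{"a":18,"fxx":9,"vxt":26}}
After op 3 (remove /oa/a): {"ehx":25,"oa":{"fxx":9,"vxt":26}}
After op 4 (replace /oa 93): {"ehx":25,"oa":93}
After op 5 (remove /ehx): {"oa":93}
After op 6 (add /ho 19): {"ho":19,"oa":93}
After op 7 (replace /oa 75): {"ho":19,"oa":75}
After op 8 (add /oa 95): {"ho":19,"oa":95}
After op 9 (replace /oa 63): {"ho":19,"oa":63}
After op 10 (replace /oa 69): {"ho":19,"oa":69}
After op 11 (replace /ho 2): {"ho":2,"oa":69}
After op 12 (add /oa 37): {"ho":2,"oa":37}
After op 13 (add /maf 89): {"ho":2,"maf":89,"oa":37}
Size at the root: 3

Answer: 3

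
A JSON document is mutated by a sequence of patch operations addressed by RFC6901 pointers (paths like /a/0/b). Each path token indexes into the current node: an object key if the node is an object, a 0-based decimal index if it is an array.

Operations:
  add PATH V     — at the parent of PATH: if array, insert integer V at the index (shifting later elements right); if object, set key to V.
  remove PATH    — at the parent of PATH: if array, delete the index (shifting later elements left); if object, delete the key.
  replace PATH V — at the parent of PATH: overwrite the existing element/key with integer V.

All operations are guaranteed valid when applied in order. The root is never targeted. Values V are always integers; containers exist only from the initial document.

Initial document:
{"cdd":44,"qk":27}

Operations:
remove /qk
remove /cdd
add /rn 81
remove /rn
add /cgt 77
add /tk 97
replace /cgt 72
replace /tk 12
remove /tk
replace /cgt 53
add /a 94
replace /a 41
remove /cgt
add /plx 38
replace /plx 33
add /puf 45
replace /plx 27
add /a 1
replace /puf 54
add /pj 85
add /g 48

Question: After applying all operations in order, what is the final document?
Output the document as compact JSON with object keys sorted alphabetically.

After op 1 (remove /qk): {"cdd":44}
After op 2 (remove /cdd): {}
After op 3 (add /rn 81): {"rn":81}
After op 4 (remove /rn): {}
After op 5 (add /cgt 77): {"cgt":77}
After op 6 (add /tk 97): {"cgt":77,"tk":97}
After op 7 (replace /cgt 72): {"cgt":72,"tk":97}
After op 8 (replace /tk 12): {"cgt":72,"tk":12}
After op 9 (remove /tk): {"cgt":72}
After op 10 (replace /cgt 53): {"cgt":53}
After op 11 (add /a 94): {"a":94,"cgt":53}
After op 12 (replace /a 41): {"a":41,"cgt":53}
After op 13 (remove /cgt): {"a":41}
After op 14 (add /plx 38): {"a":41,"plx":38}
After op 15 (replace /plx 33): {"a":41,"plx":33}
After op 16 (add /puf 45): {"a":41,"plx":33,"puf":45}
After op 17 (replace /plx 27): {"a":41,"plx":27,"puf":45}
After op 18 (add /a 1): {"a":1,"plx":27,"puf":45}
After op 19 (replace /puf 54): {"a":1,"plx":27,"puf":54}
After op 20 (add /pj 85): {"a":1,"pj":85,"plx":27,"puf":54}
After op 21 (add /g 48): {"a":1,"g":48,"pj":85,"plx":27,"puf":54}

Answer: {"a":1,"g":48,"pj":85,"plx":27,"puf":54}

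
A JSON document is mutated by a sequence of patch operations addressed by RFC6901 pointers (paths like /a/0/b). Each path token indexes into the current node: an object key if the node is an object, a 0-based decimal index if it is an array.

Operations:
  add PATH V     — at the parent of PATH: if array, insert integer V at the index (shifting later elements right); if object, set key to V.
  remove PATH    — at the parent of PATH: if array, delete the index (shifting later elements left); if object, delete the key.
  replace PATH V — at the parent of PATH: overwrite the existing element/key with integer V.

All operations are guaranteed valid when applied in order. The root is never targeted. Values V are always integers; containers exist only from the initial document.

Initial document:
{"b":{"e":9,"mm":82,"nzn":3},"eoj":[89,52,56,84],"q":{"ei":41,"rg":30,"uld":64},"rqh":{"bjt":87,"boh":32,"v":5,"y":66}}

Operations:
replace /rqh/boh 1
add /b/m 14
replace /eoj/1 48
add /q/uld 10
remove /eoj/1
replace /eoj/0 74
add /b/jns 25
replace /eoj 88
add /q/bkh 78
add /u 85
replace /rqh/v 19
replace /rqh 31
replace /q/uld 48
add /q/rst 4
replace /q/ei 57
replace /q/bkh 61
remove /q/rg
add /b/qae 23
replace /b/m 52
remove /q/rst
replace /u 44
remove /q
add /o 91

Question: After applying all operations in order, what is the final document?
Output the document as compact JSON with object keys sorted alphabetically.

After op 1 (replace /rqh/boh 1): {"b":{"e":9,"mm":82,"nzn":3},"eoj":[89,52,56,84],"q":{"ei":41,"rg":30,"uld":64},"rqh":{"bjt":87,"boh":1,"v":5,"y":66}}
After op 2 (add /b/m 14): {"b":{"e":9,"m":14,"mm":82,"nzn":3},"eoj":[89,52,56,84],"q":{"ei":41,"rg":30,"uld":64},"rqh":{"bjt":87,"boh":1,"v":5,"y":66}}
After op 3 (replace /eoj/1 48): {"b":{"e":9,"m":14,"mm":82,"nzn":3},"eoj":[89,48,56,84],"q":{"ei":41,"rg":30,"uld":64},"rqh":{"bjt":87,"boh":1,"v":5,"y":66}}
After op 4 (add /q/uld 10): {"b":{"e":9,"m":14,"mm":82,"nzn":3},"eoj":[89,48,56,84],"q":{"ei":41,"rg":30,"uld":10},"rqh":{"bjt":87,"boh":1,"v":5,"y":66}}
After op 5 (remove /eoj/1): {"b":{"e":9,"m":14,"mm":82,"nzn":3},"eoj":[89,56,84],"q":{"ei":41,"rg":30,"uld":10},"rqh":{"bjt":87,"boh":1,"v":5,"y":66}}
After op 6 (replace /eoj/0 74): {"b":{"e":9,"m":14,"mm":82,"nzn":3},"eoj":[74,56,84],"q":{"ei":41,"rg":30,"uld":10},"rqh":{"bjt":87,"boh":1,"v":5,"y":66}}
After op 7 (add /b/jns 25): {"b":{"e":9,"jns":25,"m":14,"mm":82,"nzn":3},"eoj":[74,56,84],"q":{"ei":41,"rg":30,"uld":10},"rqh":{"bjt":87,"boh":1,"v":5,"y":66}}
After op 8 (replace /eoj 88): {"b":{"e":9,"jns":25,"m":14,"mm":82,"nzn":3},"eoj":88,"q":{"ei":41,"rg":30,"uld":10},"rqh":{"bjt":87,"boh":1,"v":5,"y":66}}
After op 9 (add /q/bkh 78): {"b":{"e":9,"jns":25,"m":14,"mm":82,"nzn":3},"eoj":88,"q":{"bkh":78,"ei":41,"rg":30,"uld":10},"rqh":{"bjt":87,"boh":1,"v":5,"y":66}}
After op 10 (add /u 85): {"b":{"e":9,"jns":25,"m":14,"mm":82,"nzn":3},"eoj":88,"q":{"bkh":78,"ei":41,"rg":30,"uld":10},"rqh":{"bjt":87,"boh":1,"v":5,"y":66},"u":85}
After op 11 (replace /rqh/v 19): {"b":{"e":9,"jns":25,"m":14,"mm":82,"nzn":3},"eoj":88,"q":{"bkh":78,"ei":41,"rg":30,"uld":10},"rqh":{"bjt":87,"boh":1,"v":19,"y":66},"u":85}
After op 12 (replace /rqh 31): {"b":{"e":9,"jns":25,"m":14,"mm":82,"nzn":3},"eoj":88,"q":{"bkh":78,"ei":41,"rg":30,"uld":10},"rqh":31,"u":85}
After op 13 (replace /q/uld 48): {"b":{"e":9,"jns":25,"m":14,"mm":82,"nzn":3},"eoj":88,"q":{"bkh":78,"ei":41,"rg":30,"uld":48},"rqh":31,"u":85}
After op 14 (add /q/rst 4): {"b":{"e":9,"jns":25,"m":14,"mm":82,"nzn":3},"eoj":88,"q":{"bkh":78,"ei":41,"rg":30,"rst":4,"uld":48},"rqh":31,"u":85}
After op 15 (replace /q/ei 57): {"b":{"e":9,"jns":25,"m":14,"mm":82,"nzn":3},"eoj":88,"q":{"bkh":78,"ei":57,"rg":30,"rst":4,"uld":48},"rqh":31,"u":85}
After op 16 (replace /q/bkh 61): {"b":{"e":9,"jns":25,"m":14,"mm":82,"nzn":3},"eoj":88,"q":{"bkh":61,"ei":57,"rg":30,"rst":4,"uld":48},"rqh":31,"u":85}
After op 17 (remove /q/rg): {"b":{"e":9,"jns":25,"m":14,"mm":82,"nzn":3},"eoj":88,"q":{"bkh":61,"ei":57,"rst":4,"uld":48},"rqh":31,"u":85}
After op 18 (add /b/qae 23): {"b":{"e":9,"jns":25,"m":14,"mm":82,"nzn":3,"qae":23},"eoj":88,"q":{"bkh":61,"ei":57,"rst":4,"uld":48},"rqh":31,"u":85}
After op 19 (replace /b/m 52): {"b":{"e":9,"jns":25,"m":52,"mm":82,"nzn":3,"qae":23},"eoj":88,"q":{"bkh":61,"ei":57,"rst":4,"uld":48},"rqh":31,"u":85}
After op 20 (remove /q/rst): {"b":{"e":9,"jns":25,"m":52,"mm":82,"nzn":3,"qae":23},"eoj":88,"q":{"bkh":61,"ei":57,"uld":48},"rqh":31,"u":85}
After op 21 (replace /u 44): {"b":{"e":9,"jns":25,"m":52,"mm":82,"nzn":3,"qae":23},"eoj":88,"q":{"bkh":61,"ei":57,"uld":48},"rqh":31,"u":44}
After op 22 (remove /q): {"b":{"e":9,"jns":25,"m":52,"mm":82,"nzn":3,"qae":23},"eoj":88,"rqh":31,"u":44}
After op 23 (add /o 91): {"b":{"e":9,"jns":25,"m":52,"mm":82,"nzn":3,"qae":23},"eoj":88,"o":91,"rqh":31,"u":44}

Answer: {"b":{"e":9,"jns":25,"m":52,"mm":82,"nzn":3,"qae":23},"eoj":88,"o":91,"rqh":31,"u":44}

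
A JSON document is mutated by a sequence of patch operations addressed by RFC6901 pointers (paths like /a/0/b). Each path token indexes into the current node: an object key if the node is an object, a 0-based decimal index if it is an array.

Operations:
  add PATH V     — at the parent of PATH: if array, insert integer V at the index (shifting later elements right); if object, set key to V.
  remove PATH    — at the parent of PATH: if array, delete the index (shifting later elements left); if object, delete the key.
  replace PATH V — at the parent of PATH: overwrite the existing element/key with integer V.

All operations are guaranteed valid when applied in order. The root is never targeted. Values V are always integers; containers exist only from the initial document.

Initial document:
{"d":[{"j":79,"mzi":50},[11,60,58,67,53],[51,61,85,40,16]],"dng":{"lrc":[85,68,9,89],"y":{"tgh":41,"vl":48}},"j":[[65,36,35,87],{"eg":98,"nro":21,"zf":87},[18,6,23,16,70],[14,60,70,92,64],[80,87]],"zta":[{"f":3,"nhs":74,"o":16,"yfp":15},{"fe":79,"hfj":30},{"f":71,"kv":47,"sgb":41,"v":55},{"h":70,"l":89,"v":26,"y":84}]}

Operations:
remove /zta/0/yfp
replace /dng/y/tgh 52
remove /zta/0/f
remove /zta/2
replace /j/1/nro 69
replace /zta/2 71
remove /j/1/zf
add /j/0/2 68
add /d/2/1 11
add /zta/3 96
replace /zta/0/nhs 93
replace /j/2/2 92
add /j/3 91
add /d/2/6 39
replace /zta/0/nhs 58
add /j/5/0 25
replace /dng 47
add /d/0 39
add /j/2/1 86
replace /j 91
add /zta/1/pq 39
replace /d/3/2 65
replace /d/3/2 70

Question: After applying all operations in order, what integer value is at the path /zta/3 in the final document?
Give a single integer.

Answer: 96

Derivation:
After op 1 (remove /zta/0/yfp): {"d":[{"j":79,"mzi":50},[11,60,58,67,53],[51,61,85,40,16]],"dng":{"lrc":[85,68,9,89],"y":{"tgh":41,"vl":48}},"j":[[65,36,35,87],{"eg":98,"nro":21,"zf":87},[18,6,23,16,70],[14,60,70,92,64],[80,87]],"zta":[{"f":3,"nhs":74,"o":16},{"fe":79,"hfj":30},{"f":71,"kv":47,"sgb":41,"v":55},{"h":70,"l":89,"v":26,"y":84}]}
After op 2 (replace /dng/y/tgh 52): {"d":[{"j":79,"mzi":50},[11,60,58,67,53],[51,61,85,40,16]],"dng":{"lrc":[85,68,9,89],"y":{"tgh":52,"vl":48}},"j":[[65,36,35,87],{"eg":98,"nro":21,"zf":87},[18,6,23,16,70],[14,60,70,92,64],[80,87]],"zta":[{"f":3,"nhs":74,"o":16},{"fe":79,"hfj":30},{"f":71,"kv":47,"sgb":41,"v":55},{"h":70,"l":89,"v":26,"y":84}]}
After op 3 (remove /zta/0/f): {"d":[{"j":79,"mzi":50},[11,60,58,67,53],[51,61,85,40,16]],"dng":{"lrc":[85,68,9,89],"y":{"tgh":52,"vl":48}},"j":[[65,36,35,87],{"eg":98,"nro":21,"zf":87},[18,6,23,16,70],[14,60,70,92,64],[80,87]],"zta":[{"nhs":74,"o":16},{"fe":79,"hfj":30},{"f":71,"kv":47,"sgb":41,"v":55},{"h":70,"l":89,"v":26,"y":84}]}
After op 4 (remove /zta/2): {"d":[{"j":79,"mzi":50},[11,60,58,67,53],[51,61,85,40,16]],"dng":{"lrc":[85,68,9,89],"y":{"tgh":52,"vl":48}},"j":[[65,36,35,87],{"eg":98,"nro":21,"zf":87},[18,6,23,16,70],[14,60,70,92,64],[80,87]],"zta":[{"nhs":74,"o":16},{"fe":79,"hfj":30},{"h":70,"l":89,"v":26,"y":84}]}
After op 5 (replace /j/1/nro 69): {"d":[{"j":79,"mzi":50},[11,60,58,67,53],[51,61,85,40,16]],"dng":{"lrc":[85,68,9,89],"y":{"tgh":52,"vl":48}},"j":[[65,36,35,87],{"eg":98,"nro":69,"zf":87},[18,6,23,16,70],[14,60,70,92,64],[80,87]],"zta":[{"nhs":74,"o":16},{"fe":79,"hfj":30},{"h":70,"l":89,"v":26,"y":84}]}
After op 6 (replace /zta/2 71): {"d":[{"j":79,"mzi":50},[11,60,58,67,53],[51,61,85,40,16]],"dng":{"lrc":[85,68,9,89],"y":{"tgh":52,"vl":48}},"j":[[65,36,35,87],{"eg":98,"nro":69,"zf":87},[18,6,23,16,70],[14,60,70,92,64],[80,87]],"zta":[{"nhs":74,"o":16},{"fe":79,"hfj":30},71]}
After op 7 (remove /j/1/zf): {"d":[{"j":79,"mzi":50},[11,60,58,67,53],[51,61,85,40,16]],"dng":{"lrc":[85,68,9,89],"y":{"tgh":52,"vl":48}},"j":[[65,36,35,87],{"eg":98,"nro":69},[18,6,23,16,70],[14,60,70,92,64],[80,87]],"zta":[{"nhs":74,"o":16},{"fe":79,"hfj":30},71]}
After op 8 (add /j/0/2 68): {"d":[{"j":79,"mzi":50},[11,60,58,67,53],[51,61,85,40,16]],"dng":{"lrc":[85,68,9,89],"y":{"tgh":52,"vl":48}},"j":[[65,36,68,35,87],{"eg":98,"nro":69},[18,6,23,16,70],[14,60,70,92,64],[80,87]],"zta":[{"nhs":74,"o":16},{"fe":79,"hfj":30},71]}
After op 9 (add /d/2/1 11): {"d":[{"j":79,"mzi":50},[11,60,58,67,53],[51,11,61,85,40,16]],"dng":{"lrc":[85,68,9,89],"y":{"tgh":52,"vl":48}},"j":[[65,36,68,35,87],{"eg":98,"nro":69},[18,6,23,16,70],[14,60,70,92,64],[80,87]],"zta":[{"nhs":74,"o":16},{"fe":79,"hfj":30},71]}
After op 10 (add /zta/3 96): {"d":[{"j":79,"mzi":50},[11,60,58,67,53],[51,11,61,85,40,16]],"dng":{"lrc":[85,68,9,89],"y":{"tgh":52,"vl":48}},"j":[[65,36,68,35,87],{"eg":98,"nro":69},[18,6,23,16,70],[14,60,70,92,64],[80,87]],"zta":[{"nhs":74,"o":16},{"fe":79,"hfj":30},71,96]}
After op 11 (replace /zta/0/nhs 93): {"d":[{"j":79,"mzi":50},[11,60,58,67,53],[51,11,61,85,40,16]],"dng":{"lrc":[85,68,9,89],"y":{"tgh":52,"vl":48}},"j":[[65,36,68,35,87],{"eg":98,"nro":69},[18,6,23,16,70],[14,60,70,92,64],[80,87]],"zta":[{"nhs":93,"o":16},{"fe":79,"hfj":30},71,96]}
After op 12 (replace /j/2/2 92): {"d":[{"j":79,"mzi":50},[11,60,58,67,53],[51,11,61,85,40,16]],"dng":{"lrc":[85,68,9,89],"y":{"tgh":52,"vl":48}},"j":[[65,36,68,35,87],{"eg":98,"nro":69},[18,6,92,16,70],[14,60,70,92,64],[80,87]],"zta":[{"nhs":93,"o":16},{"fe":79,"hfj":30},71,96]}
After op 13 (add /j/3 91): {"d":[{"j":79,"mzi":50},[11,60,58,67,53],[51,11,61,85,40,16]],"dng":{"lrc":[85,68,9,89],"y":{"tgh":52,"vl":48}},"j":[[65,36,68,35,87],{"eg":98,"nro":69},[18,6,92,16,70],91,[14,60,70,92,64],[80,87]],"zta":[{"nhs":93,"o":16},{"fe":79,"hfj":30},71,96]}
After op 14 (add /d/2/6 39): {"d":[{"j":79,"mzi":50},[11,60,58,67,53],[51,11,61,85,40,16,39]],"dng":{"lrc":[85,68,9,89],"y":{"tgh":52,"vl":48}},"j":[[65,36,68,35,87],{"eg":98,"nro":69},[18,6,92,16,70],91,[14,60,70,92,64],[80,87]],"zta":[{"nhs":93,"o":16},{"fe":79,"hfj":30},71,96]}
After op 15 (replace /zta/0/nhs 58): {"d":[{"j":79,"mzi":50},[11,60,58,67,53],[51,11,61,85,40,16,39]],"dng":{"lrc":[85,68,9,89],"y":{"tgh":52,"vl":48}},"j":[[65,36,68,35,87],{"eg":98,"nro":69},[18,6,92,16,70],91,[14,60,70,92,64],[80,87]],"zta":[{"nhs":58,"o":16},{"fe":79,"hfj":30},71,96]}
After op 16 (add /j/5/0 25): {"d":[{"j":79,"mzi":50},[11,60,58,67,53],[51,11,61,85,40,16,39]],"dng":{"lrc":[85,68,9,89],"y":{"tgh":52,"vl":48}},"j":[[65,36,68,35,87],{"eg":98,"nro":69},[18,6,92,16,70],91,[14,60,70,92,64],[25,80,87]],"zta":[{"nhs":58,"o":16},{"fe":79,"hfj":30},71,96]}
After op 17 (replace /dng 47): {"d":[{"j":79,"mzi":50},[11,60,58,67,53],[51,11,61,85,40,16,39]],"dng":47,"j":[[65,36,68,35,87],{"eg":98,"nro":69},[18,6,92,16,70],91,[14,60,70,92,64],[25,80,87]],"zta":[{"nhs":58,"o":16},{"fe":79,"hfj":30},71,96]}
After op 18 (add /d/0 39): {"d":[39,{"j":79,"mzi":50},[11,60,58,67,53],[51,11,61,85,40,16,39]],"dng":47,"j":[[65,36,68,35,87],{"eg":98,"nro":69},[18,6,92,16,70],91,[14,60,70,92,64],[25,80,87]],"zta":[{"nhs":58,"o":16},{"fe":79,"hfj":30},71,96]}
After op 19 (add /j/2/1 86): {"d":[39,{"j":79,"mzi":50},[11,60,58,67,53],[51,11,61,85,40,16,39]],"dng":47,"j":[[65,36,68,35,87],{"eg":98,"nro":69},[18,86,6,92,16,70],91,[14,60,70,92,64],[25,80,87]],"zta":[{"nhs":58,"o":16},{"fe":79,"hfj":30},71,96]}
After op 20 (replace /j 91): {"d":[39,{"j":79,"mzi":50},[11,60,58,67,53],[51,11,61,85,40,16,39]],"dng":47,"j":91,"zta":[{"nhs":58,"o":16},{"fe":79,"hfj":30},71,96]}
After op 21 (add /zta/1/pq 39): {"d":[39,{"j":79,"mzi":50},[11,60,58,67,53],[51,11,61,85,40,16,39]],"dng":47,"j":91,"zta":[{"nhs":58,"o":16},{"fe":79,"hfj":30,"pq":39},71,96]}
After op 22 (replace /d/3/2 65): {"d":[39,{"j":79,"mzi":50},[11,60,58,67,53],[51,11,65,85,40,16,39]],"dng":47,"j":91,"zta":[{"nhs":58,"o":16},{"fe":79,"hfj":30,"pq":39},71,96]}
After op 23 (replace /d/3/2 70): {"d":[39,{"j":79,"mzi":50},[11,60,58,67,53],[51,11,70,85,40,16,39]],"dng":47,"j":91,"zta":[{"nhs":58,"o":16},{"fe":79,"hfj":30,"pq":39},71,96]}
Value at /zta/3: 96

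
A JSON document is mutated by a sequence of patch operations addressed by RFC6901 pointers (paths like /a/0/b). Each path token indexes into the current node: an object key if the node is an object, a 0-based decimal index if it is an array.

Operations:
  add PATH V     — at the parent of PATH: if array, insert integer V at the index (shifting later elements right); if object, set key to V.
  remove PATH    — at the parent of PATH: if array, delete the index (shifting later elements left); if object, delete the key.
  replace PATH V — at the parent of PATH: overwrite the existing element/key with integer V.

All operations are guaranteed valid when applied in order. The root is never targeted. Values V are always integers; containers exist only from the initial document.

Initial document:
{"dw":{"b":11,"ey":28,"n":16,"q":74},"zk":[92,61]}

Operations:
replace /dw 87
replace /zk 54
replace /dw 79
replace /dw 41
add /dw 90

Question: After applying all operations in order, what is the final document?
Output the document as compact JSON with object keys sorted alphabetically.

After op 1 (replace /dw 87): {"dw":87,"zk":[92,61]}
After op 2 (replace /zk 54): {"dw":87,"zk":54}
After op 3 (replace /dw 79): {"dw":79,"zk":54}
After op 4 (replace /dw 41): {"dw":41,"zk":54}
After op 5 (add /dw 90): {"dw":90,"zk":54}

Answer: {"dw":90,"zk":54}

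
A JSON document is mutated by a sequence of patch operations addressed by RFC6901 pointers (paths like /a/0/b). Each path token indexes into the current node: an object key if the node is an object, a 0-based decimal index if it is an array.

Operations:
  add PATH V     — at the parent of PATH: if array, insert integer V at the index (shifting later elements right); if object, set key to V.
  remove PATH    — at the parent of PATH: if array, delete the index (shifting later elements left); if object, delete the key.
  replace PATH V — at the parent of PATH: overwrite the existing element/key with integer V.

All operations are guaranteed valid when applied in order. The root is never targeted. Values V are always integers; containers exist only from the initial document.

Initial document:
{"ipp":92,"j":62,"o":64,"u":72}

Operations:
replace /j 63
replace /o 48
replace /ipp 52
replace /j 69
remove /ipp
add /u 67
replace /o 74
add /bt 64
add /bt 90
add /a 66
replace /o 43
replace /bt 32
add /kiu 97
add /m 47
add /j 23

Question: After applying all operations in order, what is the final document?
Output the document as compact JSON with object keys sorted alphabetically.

After op 1 (replace /j 63): {"ipp":92,"j":63,"o":64,"u":72}
After op 2 (replace /o 48): {"ipp":92,"j":63,"o":48,"u":72}
After op 3 (replace /ipp 52): {"ipp":52,"j":63,"o":48,"u":72}
After op 4 (replace /j 69): {"ipp":52,"j":69,"o":48,"u":72}
After op 5 (remove /ipp): {"j":69,"o":48,"u":72}
After op 6 (add /u 67): {"j":69,"o":48,"u":67}
After op 7 (replace /o 74): {"j":69,"o":74,"u":67}
After op 8 (add /bt 64): {"bt":64,"j":69,"o":74,"u":67}
After op 9 (add /bt 90): {"bt":90,"j":69,"o":74,"u":67}
After op 10 (add /a 66): {"a":66,"bt":90,"j":69,"o":74,"u":67}
After op 11 (replace /o 43): {"a":66,"bt":90,"j":69,"o":43,"u":67}
After op 12 (replace /bt 32): {"a":66,"bt":32,"j":69,"o":43,"u":67}
After op 13 (add /kiu 97): {"a":66,"bt":32,"j":69,"kiu":97,"o":43,"u":67}
After op 14 (add /m 47): {"a":66,"bt":32,"j":69,"kiu":97,"m":47,"o":43,"u":67}
After op 15 (add /j 23): {"a":66,"bt":32,"j":23,"kiu":97,"m":47,"o":43,"u":67}

Answer: {"a":66,"bt":32,"j":23,"kiu":97,"m":47,"o":43,"u":67}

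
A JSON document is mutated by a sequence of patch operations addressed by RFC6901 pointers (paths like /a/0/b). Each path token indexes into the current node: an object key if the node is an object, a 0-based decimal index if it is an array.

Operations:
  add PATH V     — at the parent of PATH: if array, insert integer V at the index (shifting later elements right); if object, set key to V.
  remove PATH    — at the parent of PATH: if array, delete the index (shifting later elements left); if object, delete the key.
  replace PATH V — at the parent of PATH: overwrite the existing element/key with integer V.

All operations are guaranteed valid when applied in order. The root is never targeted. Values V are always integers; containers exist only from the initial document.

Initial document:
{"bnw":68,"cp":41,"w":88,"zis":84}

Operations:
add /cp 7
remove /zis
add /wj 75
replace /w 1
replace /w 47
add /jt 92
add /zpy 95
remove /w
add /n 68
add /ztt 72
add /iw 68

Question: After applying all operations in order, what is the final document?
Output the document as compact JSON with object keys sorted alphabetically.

Answer: {"bnw":68,"cp":7,"iw":68,"jt":92,"n":68,"wj":75,"zpy":95,"ztt":72}

Derivation:
After op 1 (add /cp 7): {"bnw":68,"cp":7,"w":88,"zis":84}
After op 2 (remove /zis): {"bnw":68,"cp":7,"w":88}
After op 3 (add /wj 75): {"bnw":68,"cp":7,"w":88,"wj":75}
After op 4 (replace /w 1): {"bnw":68,"cp":7,"w":1,"wj":75}
After op 5 (replace /w 47): {"bnw":68,"cp":7,"w":47,"wj":75}
After op 6 (add /jt 92): {"bnw":68,"cp":7,"jt":92,"w":47,"wj":75}
After op 7 (add /zpy 95): {"bnw":68,"cp":7,"jt":92,"w":47,"wj":75,"zpy":95}
After op 8 (remove /w): {"bnw":68,"cp":7,"jt":92,"wj":75,"zpy":95}
After op 9 (add /n 68): {"bnw":68,"cp":7,"jt":92,"n":68,"wj":75,"zpy":95}
After op 10 (add /ztt 72): {"bnw":68,"cp":7,"jt":92,"n":68,"wj":75,"zpy":95,"ztt":72}
After op 11 (add /iw 68): {"bnw":68,"cp":7,"iw":68,"jt":92,"n":68,"wj":75,"zpy":95,"ztt":72}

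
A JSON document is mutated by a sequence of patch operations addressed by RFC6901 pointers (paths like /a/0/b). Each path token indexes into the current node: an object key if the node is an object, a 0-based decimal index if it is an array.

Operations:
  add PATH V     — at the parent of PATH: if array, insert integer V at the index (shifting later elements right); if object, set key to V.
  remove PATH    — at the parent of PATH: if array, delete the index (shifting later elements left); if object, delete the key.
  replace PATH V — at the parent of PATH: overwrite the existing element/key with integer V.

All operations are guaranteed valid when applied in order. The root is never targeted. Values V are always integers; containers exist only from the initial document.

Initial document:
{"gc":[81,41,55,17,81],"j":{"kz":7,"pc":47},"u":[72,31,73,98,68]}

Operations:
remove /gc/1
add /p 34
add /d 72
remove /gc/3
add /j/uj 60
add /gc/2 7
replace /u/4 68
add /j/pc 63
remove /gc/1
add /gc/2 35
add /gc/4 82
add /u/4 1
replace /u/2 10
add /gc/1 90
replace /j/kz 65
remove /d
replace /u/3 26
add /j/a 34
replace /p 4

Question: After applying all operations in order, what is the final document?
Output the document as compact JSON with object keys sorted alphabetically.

After op 1 (remove /gc/1): {"gc":[81,55,17,81],"j":{"kz":7,"pc":47},"u":[72,31,73,98,68]}
After op 2 (add /p 34): {"gc":[81,55,17,81],"j":{"kz":7,"pc":47},"p":34,"u":[72,31,73,98,68]}
After op 3 (add /d 72): {"d":72,"gc":[81,55,17,81],"j":{"kz":7,"pc":47},"p":34,"u":[72,31,73,98,68]}
After op 4 (remove /gc/3): {"d":72,"gc":[81,55,17],"j":{"kz":7,"pc":47},"p":34,"u":[72,31,73,98,68]}
After op 5 (add /j/uj 60): {"d":72,"gc":[81,55,17],"j":{"kz":7,"pc":47,"uj":60},"p":34,"u":[72,31,73,98,68]}
After op 6 (add /gc/2 7): {"d":72,"gc":[81,55,7,17],"j":{"kz":7,"pc":47,"uj":60},"p":34,"u":[72,31,73,98,68]}
After op 7 (replace /u/4 68): {"d":72,"gc":[81,55,7,17],"j":{"kz":7,"pc":47,"uj":60},"p":34,"u":[72,31,73,98,68]}
After op 8 (add /j/pc 63): {"d":72,"gc":[81,55,7,17],"j":{"kz":7,"pc":63,"uj":60},"p":34,"u":[72,31,73,98,68]}
After op 9 (remove /gc/1): {"d":72,"gc":[81,7,17],"j":{"kz":7,"pc":63,"uj":60},"p":34,"u":[72,31,73,98,68]}
After op 10 (add /gc/2 35): {"d":72,"gc":[81,7,35,17],"j":{"kz":7,"pc":63,"uj":60},"p":34,"u":[72,31,73,98,68]}
After op 11 (add /gc/4 82): {"d":72,"gc":[81,7,35,17,82],"j":{"kz":7,"pc":63,"uj":60},"p":34,"u":[72,31,73,98,68]}
After op 12 (add /u/4 1): {"d":72,"gc":[81,7,35,17,82],"j":{"kz":7,"pc":63,"uj":60},"p":34,"u":[72,31,73,98,1,68]}
After op 13 (replace /u/2 10): {"d":72,"gc":[81,7,35,17,82],"j":{"kz":7,"pc":63,"uj":60},"p":34,"u":[72,31,10,98,1,68]}
After op 14 (add /gc/1 90): {"d":72,"gc":[81,90,7,35,17,82],"j":{"kz":7,"pc":63,"uj":60},"p":34,"u":[72,31,10,98,1,68]}
After op 15 (replace /j/kz 65): {"d":72,"gc":[81,90,7,35,17,82],"j":{"kz":65,"pc":63,"uj":60},"p":34,"u":[72,31,10,98,1,68]}
After op 16 (remove /d): {"gc":[81,90,7,35,17,82],"j":{"kz":65,"pc":63,"uj":60},"p":34,"u":[72,31,10,98,1,68]}
After op 17 (replace /u/3 26): {"gc":[81,90,7,35,17,82],"j":{"kz":65,"pc":63,"uj":60},"p":34,"u":[72,31,10,26,1,68]}
After op 18 (add /j/a 34): {"gc":[81,90,7,35,17,82],"j":{"a":34,"kz":65,"pc":63,"uj":60},"p":34,"u":[72,31,10,26,1,68]}
After op 19 (replace /p 4): {"gc":[81,90,7,35,17,82],"j":{"a":34,"kz":65,"pc":63,"uj":60},"p":4,"u":[72,31,10,26,1,68]}

Answer: {"gc":[81,90,7,35,17,82],"j":{"a":34,"kz":65,"pc":63,"uj":60},"p":4,"u":[72,31,10,26,1,68]}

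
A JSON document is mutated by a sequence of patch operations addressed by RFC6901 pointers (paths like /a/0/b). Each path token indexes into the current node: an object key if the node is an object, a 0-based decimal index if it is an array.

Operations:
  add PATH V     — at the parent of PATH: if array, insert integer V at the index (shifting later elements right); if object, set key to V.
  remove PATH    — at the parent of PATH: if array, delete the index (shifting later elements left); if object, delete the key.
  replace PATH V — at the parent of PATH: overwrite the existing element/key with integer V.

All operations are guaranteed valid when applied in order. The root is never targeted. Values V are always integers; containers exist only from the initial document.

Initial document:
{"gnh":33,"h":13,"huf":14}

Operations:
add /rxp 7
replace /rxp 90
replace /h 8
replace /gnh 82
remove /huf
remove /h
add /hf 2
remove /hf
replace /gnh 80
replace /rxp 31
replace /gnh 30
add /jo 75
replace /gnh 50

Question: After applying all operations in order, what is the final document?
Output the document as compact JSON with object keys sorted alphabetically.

Answer: {"gnh":50,"jo":75,"rxp":31}

Derivation:
After op 1 (add /rxp 7): {"gnh":33,"h":13,"huf":14,"rxp":7}
After op 2 (replace /rxp 90): {"gnh":33,"h":13,"huf":14,"rxp":90}
After op 3 (replace /h 8): {"gnh":33,"h":8,"huf":14,"rxp":90}
After op 4 (replace /gnh 82): {"gnh":82,"h":8,"huf":14,"rxp":90}
After op 5 (remove /huf): {"gnh":82,"h":8,"rxp":90}
After op 6 (remove /h): {"gnh":82,"rxp":90}
After op 7 (add /hf 2): {"gnh":82,"hf":2,"rxp":90}
After op 8 (remove /hf): {"gnh":82,"rxp":90}
After op 9 (replace /gnh 80): {"gnh":80,"rxp":90}
After op 10 (replace /rxp 31): {"gnh":80,"rxp":31}
After op 11 (replace /gnh 30): {"gnh":30,"rxp":31}
After op 12 (add /jo 75): {"gnh":30,"jo":75,"rxp":31}
After op 13 (replace /gnh 50): {"gnh":50,"jo":75,"rxp":31}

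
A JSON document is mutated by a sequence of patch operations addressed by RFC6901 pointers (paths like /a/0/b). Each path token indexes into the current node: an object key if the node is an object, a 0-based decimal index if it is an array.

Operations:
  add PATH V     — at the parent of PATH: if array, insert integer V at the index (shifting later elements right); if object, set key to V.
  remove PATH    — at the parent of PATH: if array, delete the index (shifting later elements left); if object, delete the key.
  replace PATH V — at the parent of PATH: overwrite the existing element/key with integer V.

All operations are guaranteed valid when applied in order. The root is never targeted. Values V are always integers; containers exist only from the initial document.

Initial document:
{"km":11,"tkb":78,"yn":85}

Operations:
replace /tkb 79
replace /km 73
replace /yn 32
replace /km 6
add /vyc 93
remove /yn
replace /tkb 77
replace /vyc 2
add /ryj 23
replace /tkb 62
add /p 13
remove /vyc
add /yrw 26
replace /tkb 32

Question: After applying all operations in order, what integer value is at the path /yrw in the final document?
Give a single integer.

Answer: 26

Derivation:
After op 1 (replace /tkb 79): {"km":11,"tkb":79,"yn":85}
After op 2 (replace /km 73): {"km":73,"tkb":79,"yn":85}
After op 3 (replace /yn 32): {"km":73,"tkb":79,"yn":32}
After op 4 (replace /km 6): {"km":6,"tkb":79,"yn":32}
After op 5 (add /vyc 93): {"km":6,"tkb":79,"vyc":93,"yn":32}
After op 6 (remove /yn): {"km":6,"tkb":79,"vyc":93}
After op 7 (replace /tkb 77): {"km":6,"tkb":77,"vyc":93}
After op 8 (replace /vyc 2): {"km":6,"tkb":77,"vyc":2}
After op 9 (add /ryj 23): {"km":6,"ryj":23,"tkb":77,"vyc":2}
After op 10 (replace /tkb 62): {"km":6,"ryj":23,"tkb":62,"vyc":2}
After op 11 (add /p 13): {"km":6,"p":13,"ryj":23,"tkb":62,"vyc":2}
After op 12 (remove /vyc): {"km":6,"p":13,"ryj":23,"tkb":62}
After op 13 (add /yrw 26): {"km":6,"p":13,"ryj":23,"tkb":62,"yrw":26}
After op 14 (replace /tkb 32): {"km":6,"p":13,"ryj":23,"tkb":32,"yrw":26}
Value at /yrw: 26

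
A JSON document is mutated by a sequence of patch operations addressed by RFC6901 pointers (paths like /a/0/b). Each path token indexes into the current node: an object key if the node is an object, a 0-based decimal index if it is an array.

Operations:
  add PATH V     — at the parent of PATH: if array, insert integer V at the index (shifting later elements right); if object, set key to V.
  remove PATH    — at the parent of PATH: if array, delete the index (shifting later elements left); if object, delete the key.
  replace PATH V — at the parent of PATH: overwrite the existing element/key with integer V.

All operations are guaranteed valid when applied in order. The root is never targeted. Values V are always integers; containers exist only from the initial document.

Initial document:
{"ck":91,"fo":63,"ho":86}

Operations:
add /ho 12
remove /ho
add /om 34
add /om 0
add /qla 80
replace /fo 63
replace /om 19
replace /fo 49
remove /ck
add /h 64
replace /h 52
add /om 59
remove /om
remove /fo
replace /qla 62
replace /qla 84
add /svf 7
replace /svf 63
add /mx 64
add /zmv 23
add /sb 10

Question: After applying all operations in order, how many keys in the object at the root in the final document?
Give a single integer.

Answer: 6

Derivation:
After op 1 (add /ho 12): {"ck":91,"fo":63,"ho":12}
After op 2 (remove /ho): {"ck":91,"fo":63}
After op 3 (add /om 34): {"ck":91,"fo":63,"om":34}
After op 4 (add /om 0): {"ck":91,"fo":63,"om":0}
After op 5 (add /qla 80): {"ck":91,"fo":63,"om":0,"qla":80}
After op 6 (replace /fo 63): {"ck":91,"fo":63,"om":0,"qla":80}
After op 7 (replace /om 19): {"ck":91,"fo":63,"om":19,"qla":80}
After op 8 (replace /fo 49): {"ck":91,"fo":49,"om":19,"qla":80}
After op 9 (remove /ck): {"fo":49,"om":19,"qla":80}
After op 10 (add /h 64): {"fo":49,"h":64,"om":19,"qla":80}
After op 11 (replace /h 52): {"fo":49,"h":52,"om":19,"qla":80}
After op 12 (add /om 59): {"fo":49,"h":52,"om":59,"qla":80}
After op 13 (remove /om): {"fo":49,"h":52,"qla":80}
After op 14 (remove /fo): {"h":52,"qla":80}
After op 15 (replace /qla 62): {"h":52,"qla":62}
After op 16 (replace /qla 84): {"h":52,"qla":84}
After op 17 (add /svf 7): {"h":52,"qla":84,"svf":7}
After op 18 (replace /svf 63): {"h":52,"qla":84,"svf":63}
After op 19 (add /mx 64): {"h":52,"mx":64,"qla":84,"svf":63}
After op 20 (add /zmv 23): {"h":52,"mx":64,"qla":84,"svf":63,"zmv":23}
After op 21 (add /sb 10): {"h":52,"mx":64,"qla":84,"sb":10,"svf":63,"zmv":23}
Size at the root: 6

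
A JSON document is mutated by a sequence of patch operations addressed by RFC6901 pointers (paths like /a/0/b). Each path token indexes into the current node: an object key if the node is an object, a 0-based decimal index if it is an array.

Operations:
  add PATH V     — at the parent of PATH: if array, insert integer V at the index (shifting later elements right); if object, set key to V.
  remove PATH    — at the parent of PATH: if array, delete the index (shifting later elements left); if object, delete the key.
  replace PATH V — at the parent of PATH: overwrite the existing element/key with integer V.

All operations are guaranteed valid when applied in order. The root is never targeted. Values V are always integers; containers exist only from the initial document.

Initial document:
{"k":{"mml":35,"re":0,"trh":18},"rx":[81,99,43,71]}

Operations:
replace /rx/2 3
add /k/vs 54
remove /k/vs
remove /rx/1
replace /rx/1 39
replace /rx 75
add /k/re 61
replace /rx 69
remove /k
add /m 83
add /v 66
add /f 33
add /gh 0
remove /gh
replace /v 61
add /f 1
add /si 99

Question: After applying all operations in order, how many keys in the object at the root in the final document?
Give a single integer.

After op 1 (replace /rx/2 3): {"k":{"mml":35,"re":0,"trh":18},"rx":[81,99,3,71]}
After op 2 (add /k/vs 54): {"k":{"mml":35,"re":0,"trh":18,"vs":54},"rx":[81,99,3,71]}
After op 3 (remove /k/vs): {"k":{"mml":35,"re":0,"trh":18},"rx":[81,99,3,71]}
After op 4 (remove /rx/1): {"k":{"mml":35,"re":0,"trh":18},"rx":[81,3,71]}
After op 5 (replace /rx/1 39): {"k":{"mml":35,"re":0,"trh":18},"rx":[81,39,71]}
After op 6 (replace /rx 75): {"k":{"mml":35,"re":0,"trh":18},"rx":75}
After op 7 (add /k/re 61): {"k":{"mml":35,"re":61,"trh":18},"rx":75}
After op 8 (replace /rx 69): {"k":{"mml":35,"re":61,"trh":18},"rx":69}
After op 9 (remove /k): {"rx":69}
After op 10 (add /m 83): {"m":83,"rx":69}
After op 11 (add /v 66): {"m":83,"rx":69,"v":66}
After op 12 (add /f 33): {"f":33,"m":83,"rx":69,"v":66}
After op 13 (add /gh 0): {"f":33,"gh":0,"m":83,"rx":69,"v":66}
After op 14 (remove /gh): {"f":33,"m":83,"rx":69,"v":66}
After op 15 (replace /v 61): {"f":33,"m":83,"rx":69,"v":61}
After op 16 (add /f 1): {"f":1,"m":83,"rx":69,"v":61}
After op 17 (add /si 99): {"f":1,"m":83,"rx":69,"si":99,"v":61}
Size at the root: 5

Answer: 5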